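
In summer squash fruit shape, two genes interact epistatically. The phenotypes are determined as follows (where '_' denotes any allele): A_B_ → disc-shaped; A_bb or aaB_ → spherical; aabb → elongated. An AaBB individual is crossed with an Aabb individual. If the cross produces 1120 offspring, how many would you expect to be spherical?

Cross: AaBB × Aabb — consider each gene separately:
A gene: Aa × Aa → 1 AA, 2 Aa, 1 aa → 3 A_ : 1 aa (out of 4)
B gene: BB × bb → 4 Bb → 4 B_ (out of 4)
Genotype classes (out of 4 × 4 = 16): A_B_ = 3×4 = 12; aaB_ = 1×4 = 4
Apply the phenotype rules: A_B_ (12) → disc-shaped; aaB_ (4) → spherical
Phenotype counts (out of 16): 12 disc-shaped, 4 spherical
spherical: 4 out of 16 → fraction 1/4
Expected count = 1/4 × 1120 = 280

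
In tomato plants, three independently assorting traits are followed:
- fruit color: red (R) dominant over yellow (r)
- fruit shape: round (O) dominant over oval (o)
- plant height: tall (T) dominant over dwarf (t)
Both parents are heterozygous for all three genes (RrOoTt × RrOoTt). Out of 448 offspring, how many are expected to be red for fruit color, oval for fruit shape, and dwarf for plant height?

Trihybrid cross: RrOoTt × RrOoTt
Each trait segregates independently with a 3:1 phenotypic ratio, so each gene contributes 3/4 (dominant) or 1/4 (recessive).
Target: red (fruit color), oval (fruit shape), dwarf (plant height)
Probability = product of independent per-trait probabilities
= 3/4 × 1/4 × 1/4 = 3/64
Expected count = 3/64 × 448 = 21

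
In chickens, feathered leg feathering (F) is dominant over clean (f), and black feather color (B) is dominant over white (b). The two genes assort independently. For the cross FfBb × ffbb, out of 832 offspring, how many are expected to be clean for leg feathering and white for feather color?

Dihybrid cross FfBb × ffbb — consider each gene separately:
leg feathering: Ff × ff → 2 Ff, 2 ff → 2 F_ : 2 ff (out of 4)
feather color: Bb × bb → 2 Bb, 2 bb → 2 B_ : 2 bb (out of 4)
Looking for: clean (ff) and white (bb)
P(clean) = 2/4, P(white) = 2/4
P(both) = 2/4 × 2/4 = 4/16 = 1/4
Expected count = 1/4 × 832 = 208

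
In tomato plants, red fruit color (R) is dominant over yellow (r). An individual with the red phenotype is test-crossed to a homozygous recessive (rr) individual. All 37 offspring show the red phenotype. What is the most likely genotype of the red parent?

Test cross: ? × rr
All offspring are red.
If the unknown parent were heterozygous (Rr), about half of 37 offspring would be yellow; none are. The unknown parent is most likely homozygous dominant (RR).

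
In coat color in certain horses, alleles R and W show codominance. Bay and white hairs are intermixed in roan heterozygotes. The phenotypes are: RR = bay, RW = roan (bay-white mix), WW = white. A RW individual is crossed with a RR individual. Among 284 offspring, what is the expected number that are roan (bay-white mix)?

Punnett square for RW × RR:
Offspring genotypes: 2 RR, 2 RW
Phenotype counts: 2 bay, 2 roan (bay-white mix)
roan (bay-white mix): 2 out of 4 → fraction 1/2
Expected count = 1/2 × 284 = 142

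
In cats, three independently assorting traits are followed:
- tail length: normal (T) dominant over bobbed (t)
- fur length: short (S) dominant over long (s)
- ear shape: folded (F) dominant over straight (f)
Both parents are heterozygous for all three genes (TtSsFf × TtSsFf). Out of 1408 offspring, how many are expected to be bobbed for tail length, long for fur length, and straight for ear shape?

Trihybrid cross: TtSsFf × TtSsFf
Each trait segregates independently with a 3:1 phenotypic ratio, so each gene contributes 3/4 (dominant) or 1/4 (recessive).
Target: bobbed (tail length), long (fur length), straight (ear shape)
Probability = product of independent per-trait probabilities
= 1/4 × 1/4 × 1/4 = 1/64
Expected count = 1/64 × 1408 = 22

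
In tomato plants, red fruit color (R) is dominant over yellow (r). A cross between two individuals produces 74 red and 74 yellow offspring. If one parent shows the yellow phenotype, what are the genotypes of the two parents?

Observed offspring: 74 red, 74 yellow
The observed ratio simplifies to 1:1. One parent shows yellow, so its genotype must be rr. A 1:1 offspring split requires the other parent to be heterozygous (Rr).
Parent genotypes: rr × Rr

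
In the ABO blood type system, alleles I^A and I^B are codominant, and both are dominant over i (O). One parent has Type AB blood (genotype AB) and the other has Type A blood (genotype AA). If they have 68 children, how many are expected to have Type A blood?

Cross: AB × AA
Possible offspring genotypes: 2 AA, 2 AB
Blood type counts: 2 Type A, 2 Type AB
Probability of Type A: 2/4 = 1/2
Expected count = 1/2 × 68 = 34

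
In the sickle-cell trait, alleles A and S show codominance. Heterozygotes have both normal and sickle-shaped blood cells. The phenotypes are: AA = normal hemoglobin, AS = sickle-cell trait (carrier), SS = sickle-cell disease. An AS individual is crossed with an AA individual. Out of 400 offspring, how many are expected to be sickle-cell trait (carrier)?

Punnett square for AS × AA:
Offspring genotypes: 2 AA, 2 AS
Phenotype counts: 2 normal hemoglobin, 2 sickle-cell trait (carrier)
sickle-cell trait (carrier): 2 out of 4 → fraction 1/2
Expected count = 1/2 × 400 = 200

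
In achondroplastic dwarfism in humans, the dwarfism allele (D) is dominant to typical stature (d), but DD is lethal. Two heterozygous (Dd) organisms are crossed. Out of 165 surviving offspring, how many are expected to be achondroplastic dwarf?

Cross: Dd × Dd
Punnett square offspring (before lethality): 1 DD, 2 Dd, 1 dd
The DD genotype is lethal (embryos die); surviving offspring: 2 Dd, 1 dd
achondroplastic dwarf: 2 out of 3 → fraction 2/3
Expected count = 2/3 × 165 = 110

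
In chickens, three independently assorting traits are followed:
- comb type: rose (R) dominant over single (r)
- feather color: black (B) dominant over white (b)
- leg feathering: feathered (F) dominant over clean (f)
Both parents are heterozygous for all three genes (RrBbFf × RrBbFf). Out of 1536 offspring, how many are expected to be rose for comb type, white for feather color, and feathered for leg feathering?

Trihybrid cross: RrBbFf × RrBbFf
Each trait segregates independently with a 3:1 phenotypic ratio, so each gene contributes 3/4 (dominant) or 1/4 (recessive).
Target: rose (comb type), white (feather color), feathered (leg feathering)
Probability = product of independent per-trait probabilities
= 3/4 × 1/4 × 3/4 = 9/64
Expected count = 9/64 × 1536 = 216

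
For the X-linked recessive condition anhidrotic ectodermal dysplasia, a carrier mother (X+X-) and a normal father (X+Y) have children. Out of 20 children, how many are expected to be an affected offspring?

Cross: X+X- × X+Y
Offspring: 1 X+X+, 1 X+Y, 1 X+X-, 1 X-Y
Probability of an affected offspring: 1/4
Expected count = 1/4 × 20 = 5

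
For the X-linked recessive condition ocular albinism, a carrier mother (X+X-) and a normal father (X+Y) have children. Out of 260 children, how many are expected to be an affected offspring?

Cross: X+X- × X+Y
Offspring: 1 X+X+, 1 X+Y, 1 X+X-, 1 X-Y
Probability of an affected offspring: 1/4
Expected count = 1/4 × 260 = 65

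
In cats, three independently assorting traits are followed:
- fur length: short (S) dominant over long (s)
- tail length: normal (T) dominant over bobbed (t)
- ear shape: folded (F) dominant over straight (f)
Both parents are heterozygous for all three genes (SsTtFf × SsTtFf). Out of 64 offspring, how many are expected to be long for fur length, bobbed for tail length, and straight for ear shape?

Trihybrid cross: SsTtFf × SsTtFf
Each trait segregates independently with a 3:1 phenotypic ratio, so each gene contributes 3/4 (dominant) or 1/4 (recessive).
Target: long (fur length), bobbed (tail length), straight (ear shape)
Probability = product of independent per-trait probabilities
= 1/4 × 1/4 × 1/4 = 1/64
Expected count = 1/64 × 64 = 1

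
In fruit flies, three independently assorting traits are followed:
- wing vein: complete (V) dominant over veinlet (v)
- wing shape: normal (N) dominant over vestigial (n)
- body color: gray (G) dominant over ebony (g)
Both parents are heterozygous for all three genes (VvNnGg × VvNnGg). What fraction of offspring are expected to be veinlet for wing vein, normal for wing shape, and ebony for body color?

Trihybrid cross: VvNnGg × VvNnGg
Each trait segregates independently with a 3:1 phenotypic ratio, so each gene contributes 3/4 (dominant) or 1/4 (recessive).
Target: veinlet (wing vein), normal (wing shape), ebony (body color)
Probability = product of independent per-trait probabilities
= 1/4 × 3/4 × 1/4 = 3/64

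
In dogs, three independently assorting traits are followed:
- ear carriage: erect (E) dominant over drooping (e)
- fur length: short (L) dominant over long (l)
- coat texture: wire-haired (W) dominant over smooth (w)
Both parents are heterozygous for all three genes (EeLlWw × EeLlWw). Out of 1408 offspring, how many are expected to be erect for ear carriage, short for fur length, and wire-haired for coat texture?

Trihybrid cross: EeLlWw × EeLlWw
Each trait segregates independently with a 3:1 phenotypic ratio, so each gene contributes 3/4 (dominant) or 1/4 (recessive).
Target: erect (ear carriage), short (fur length), wire-haired (coat texture)
Probability = product of independent per-trait probabilities
= 3/4 × 3/4 × 3/4 = 27/64
Expected count = 27/64 × 1408 = 594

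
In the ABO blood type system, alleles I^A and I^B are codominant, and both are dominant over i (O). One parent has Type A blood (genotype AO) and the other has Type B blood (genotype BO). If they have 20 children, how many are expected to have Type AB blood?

Cross: AO × BO
Possible offspring genotypes: 1 AB, 1 AO, 1 BO, 1 OO
Blood type counts: 1 Type AB, 1 Type A, 1 Type B, 1 Type O
Probability of Type AB: 1/4
Expected count = 1/4 × 20 = 5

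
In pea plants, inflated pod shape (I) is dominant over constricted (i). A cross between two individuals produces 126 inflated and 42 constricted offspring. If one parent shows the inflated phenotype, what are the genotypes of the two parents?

Observed offspring: 126 inflated, 42 constricted
The observed ratio simplifies to 3:1. Constricted (ii) offspring appear, so each parent must contribute one i allele. The parent stated to show inflated carries I, so it is Ii. The other parent is then either Ii or ii: Ii × ii would give a 1:1 split, whereas Ii × Ii gives 3:1 — matching the data. So both parents are heterozygous (Ii × Ii).
Parent genotypes: Ii × Ii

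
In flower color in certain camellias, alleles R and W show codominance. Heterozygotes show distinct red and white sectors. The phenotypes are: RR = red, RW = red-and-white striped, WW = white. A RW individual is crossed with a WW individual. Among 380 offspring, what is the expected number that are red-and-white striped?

Punnett square for RW × WW:
Offspring genotypes: 2 RW, 2 WW
Phenotype counts: 2 red-and-white striped, 2 white
red-and-white striped: 2 out of 4 → fraction 1/2
Expected count = 1/2 × 380 = 190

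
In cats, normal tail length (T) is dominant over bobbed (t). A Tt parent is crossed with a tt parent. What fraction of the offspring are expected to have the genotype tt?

Punnett square for Tt × tt:
Offspring genotypes: 2 Tt, 2 tt
Total offspring: 4
Count with target: 2
Probability: 2/4 = 1/2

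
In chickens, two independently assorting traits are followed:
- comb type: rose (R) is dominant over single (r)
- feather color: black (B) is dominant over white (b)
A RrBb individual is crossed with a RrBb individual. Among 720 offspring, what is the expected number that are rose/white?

Dihybrid cross RrBb × RrBb — consider each gene separately:
comb type: Rr × Rr → 1 RR, 2 Rr, 1 rr → 3 R_ : 1 rr (out of 4)
feather color: Bb × Bb → 1 BB, 2 Bb, 1 bb → 3 B_ : 1 bb (out of 4)
Combine (counts out of 4 × 4 = 16): rose/black (R_B_) = 3×3 = 9; rose/white (R_bb) = 3×1 = 3; single/black (rrB_) = 1×3 = 3; single/white (rrbb) = 1×1 = 1
Phenotype counts (out of 16): 9 rose/black, 3 rose/white, 3 single/black, 1 single/white
rose/white: 3 out of 16 → fraction 3/16
Expected count = 3/16 × 720 = 135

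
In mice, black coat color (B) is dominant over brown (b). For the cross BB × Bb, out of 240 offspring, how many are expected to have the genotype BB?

Punnett square for BB × Bb:
Offspring genotypes: 2 BB, 2 Bb
Total offspring: 4
Count with target: 2
Probability: 2/4 = 1/2
Expected count = 1/2 × 240 = 120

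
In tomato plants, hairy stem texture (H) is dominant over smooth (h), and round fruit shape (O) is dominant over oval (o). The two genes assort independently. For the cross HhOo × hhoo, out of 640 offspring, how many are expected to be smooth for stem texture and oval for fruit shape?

Dihybrid cross HhOo × hhoo — consider each gene separately:
stem texture: Hh × hh → 2 Hh, 2 hh → 2 H_ : 2 hh (out of 4)
fruit shape: Oo × oo → 2 Oo, 2 oo → 2 O_ : 2 oo (out of 4)
Looking for: smooth (hh) and oval (oo)
P(smooth) = 2/4, P(oval) = 2/4
P(both) = 2/4 × 2/4 = 4/16 = 1/4
Expected count = 1/4 × 640 = 160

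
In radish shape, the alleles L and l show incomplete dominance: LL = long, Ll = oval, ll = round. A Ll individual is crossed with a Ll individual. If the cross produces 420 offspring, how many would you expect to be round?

Punnett square for Ll × Ll:
Offspring genotypes: 1 LL, 2 Ll, 1 ll
Phenotype counts: 1 long, 2 oval, 1 round
round: 1 out of 4 → fraction 1/4
Expected count = 1/4 × 420 = 105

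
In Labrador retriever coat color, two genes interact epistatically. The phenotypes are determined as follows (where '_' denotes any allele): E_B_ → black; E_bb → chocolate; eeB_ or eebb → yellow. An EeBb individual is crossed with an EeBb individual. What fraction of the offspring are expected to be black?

Cross: EeBb × EeBb — consider each gene separately:
E gene: Ee × Ee → 1 EE, 2 Ee, 1 ee → 3 E_ : 1 ee (out of 4)
B gene: Bb × Bb → 1 BB, 2 Bb, 1 bb → 3 B_ : 1 bb (out of 4)
Genotype classes (out of 4 × 4 = 16): E_B_ = 3×3 = 9; E_bb = 3×1 = 3; eeB_ = 1×3 = 3; eebb = 1×1 = 1
Apply the phenotype rules: E_B_ (9) → black; E_bb (3) → chocolate; eeB_ (3) + eebb (1) → yellow
Phenotype counts (out of 16): 9 black, 3 chocolate, 4 yellow
black: 9 out of 16
Probability: 9/16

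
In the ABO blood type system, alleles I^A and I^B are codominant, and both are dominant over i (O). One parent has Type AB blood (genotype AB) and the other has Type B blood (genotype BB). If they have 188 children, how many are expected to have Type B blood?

Cross: AB × BB
Possible offspring genotypes: 2 AB, 2 BB
Blood type counts: 2 Type AB, 2 Type B
Probability of Type B: 2/4 = 1/2
Expected count = 1/2 × 188 = 94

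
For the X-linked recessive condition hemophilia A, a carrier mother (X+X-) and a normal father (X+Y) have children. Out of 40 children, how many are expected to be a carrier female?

Cross: X+X- × X+Y
Offspring: 1 X+X+, 1 X+Y, 1 X+X-, 1 X-Y
Probability of a carrier female: 1/4
Expected count = 1/4 × 40 = 10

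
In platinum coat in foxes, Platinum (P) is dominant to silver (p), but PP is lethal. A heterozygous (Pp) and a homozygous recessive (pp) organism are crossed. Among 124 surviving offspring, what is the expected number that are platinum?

Cross: Pp × pp
Punnett square offspring (before lethality): 2 Pp, 2 pp
No PP offspring are produced in this cross.
platinum: 2 out of 4 → fraction 1/2
Expected count = 1/2 × 124 = 62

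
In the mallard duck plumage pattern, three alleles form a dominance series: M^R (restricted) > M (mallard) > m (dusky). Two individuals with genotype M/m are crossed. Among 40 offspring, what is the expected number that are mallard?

Cross: M/m × M/m
Allele dominance: M^R > M > m
Offspring genotypes: 1 M/M, 2 M/m, 1 m/m
Phenotype counts: 3 mallard, 1 dusky
mallard: 3 out of 4 → fraction 3/4
Expected count = 3/4 × 40 = 30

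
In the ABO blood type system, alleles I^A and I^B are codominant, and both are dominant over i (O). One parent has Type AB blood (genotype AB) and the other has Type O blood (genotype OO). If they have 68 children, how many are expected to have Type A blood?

Cross: AB × OO
Possible offspring genotypes: 2 AO, 2 BO
Blood type counts: 2 Type A, 2 Type B
Probability of Type A: 2/4 = 1/2
Expected count = 1/2 × 68 = 34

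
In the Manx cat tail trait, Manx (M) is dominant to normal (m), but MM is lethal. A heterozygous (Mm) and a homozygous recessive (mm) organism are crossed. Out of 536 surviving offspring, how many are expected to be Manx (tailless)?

Cross: Mm × mm
Punnett square offspring (before lethality): 2 Mm, 2 mm
No MM offspring are produced in this cross.
Manx (tailless): 2 out of 4 → fraction 1/2
Expected count = 1/2 × 536 = 268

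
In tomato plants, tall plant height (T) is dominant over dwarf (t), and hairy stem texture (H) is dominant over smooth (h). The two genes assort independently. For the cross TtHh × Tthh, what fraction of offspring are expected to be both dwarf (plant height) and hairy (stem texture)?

Dihybrid cross TtHh × Tthh — consider each gene separately:
plant height: Tt × Tt → 1 TT, 2 Tt, 1 tt → 3 T_ : 1 tt (out of 4)
stem texture: Hh × hh → 2 Hh, 2 hh → 2 H_ : 2 hh (out of 4)
Looking for: dwarf (tt) and hairy (H_)
P(dwarf) = 1/4, P(hairy) = 2/4
P(both) = 1/4 × 2/4 = 2/16 = 1/8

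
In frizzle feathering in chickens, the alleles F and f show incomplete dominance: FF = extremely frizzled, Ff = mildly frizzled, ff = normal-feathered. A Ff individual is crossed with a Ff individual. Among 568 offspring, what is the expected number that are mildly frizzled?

Punnett square for Ff × Ff:
Offspring genotypes: 1 FF, 2 Ff, 1 ff
Phenotype counts: 1 extremely frizzled, 2 mildly frizzled, 1 normal-feathered
mildly frizzled: 2 out of 4 → fraction 1/2
Expected count = 1/2 × 568 = 284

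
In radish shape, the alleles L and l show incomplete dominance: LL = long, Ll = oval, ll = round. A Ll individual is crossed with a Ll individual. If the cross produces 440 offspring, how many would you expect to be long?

Punnett square for Ll × Ll:
Offspring genotypes: 1 LL, 2 Ll, 1 ll
Phenotype counts: 1 long, 2 oval, 1 round
long: 1 out of 4 → fraction 1/4
Expected count = 1/4 × 440 = 110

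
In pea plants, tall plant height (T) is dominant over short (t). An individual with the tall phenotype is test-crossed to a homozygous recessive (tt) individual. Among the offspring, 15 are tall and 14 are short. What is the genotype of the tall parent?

Test cross: ? × tt
Offspring: 15 tall, 14 short — approximately 1:1.
A 1:1 ratio in a test cross indicates the unknown parent is heterozygous (Tt).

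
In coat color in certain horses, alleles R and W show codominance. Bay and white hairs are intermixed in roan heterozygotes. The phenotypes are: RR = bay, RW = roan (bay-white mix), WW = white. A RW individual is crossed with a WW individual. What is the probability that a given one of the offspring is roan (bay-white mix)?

Punnett square for RW × WW:
Offspring genotypes: 2 RW, 2 WW
Phenotype counts: 2 roan (bay-white mix), 2 white
roan (bay-white mix): 2 out of 4
Probability: 2/4 = 1/2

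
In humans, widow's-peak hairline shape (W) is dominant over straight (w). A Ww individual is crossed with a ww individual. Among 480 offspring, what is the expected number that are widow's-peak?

Punnett square for Ww × ww:
Offspring genotypes: 2 Ww, 2 ww
widow's-peak: 2, straight: 2
widow's-peak: 2 out of 4 → fraction 1/2
Expected count = 1/2 × 480 = 240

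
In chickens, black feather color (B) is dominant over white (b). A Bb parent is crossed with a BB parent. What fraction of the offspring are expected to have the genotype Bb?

Punnett square for Bb × BB:
Offspring genotypes: 2 BB, 2 Bb
Total offspring: 4
Count with target: 2
Probability: 2/4 = 1/2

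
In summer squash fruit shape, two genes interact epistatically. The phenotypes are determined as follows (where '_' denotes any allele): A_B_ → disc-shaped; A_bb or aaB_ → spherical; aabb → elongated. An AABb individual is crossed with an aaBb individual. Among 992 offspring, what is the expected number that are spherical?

Cross: AABb × aaBb — consider each gene separately:
A gene: AA × aa → 4 Aa → 4 A_ (out of 4)
B gene: Bb × Bb → 1 BB, 2 Bb, 1 bb → 3 B_ : 1 bb (out of 4)
Genotype classes (out of 4 × 4 = 16): A_B_ = 4×3 = 12; A_bb = 4×1 = 4
Apply the phenotype rules: A_B_ (12) → disc-shaped; A_bb (4) → spherical
Phenotype counts (out of 16): 12 disc-shaped, 4 spherical
spherical: 4 out of 16 → fraction 1/4
Expected count = 1/4 × 992 = 248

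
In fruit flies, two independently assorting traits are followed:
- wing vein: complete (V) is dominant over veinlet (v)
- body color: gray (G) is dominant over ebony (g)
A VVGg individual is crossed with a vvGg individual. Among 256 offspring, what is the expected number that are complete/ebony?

Dihybrid cross VVGg × vvGg — consider each gene separately:
wing vein: VV × vv → 4 Vv → 4 V_ (out of 4)
body color: Gg × Gg → 1 GG, 2 Gg, 1 gg → 3 G_ : 1 gg (out of 4)
Combine (counts out of 4 × 4 = 16): complete/gray (V_G_) = 4×3 = 12; complete/ebony (V_gg) = 4×1 = 4
Phenotype counts (out of 16): 12 complete/gray, 4 complete/ebony
complete/ebony: 4 out of 16 → fraction 1/4
Expected count = 1/4 × 256 = 64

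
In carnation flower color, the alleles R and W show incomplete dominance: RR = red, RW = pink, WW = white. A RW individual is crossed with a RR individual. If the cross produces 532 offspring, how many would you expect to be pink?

Punnett square for RW × RR:
Offspring genotypes: 2 RR, 2 RW
Phenotype counts: 2 red, 2 pink
pink: 2 out of 4 → fraction 1/2
Expected count = 1/2 × 532 = 266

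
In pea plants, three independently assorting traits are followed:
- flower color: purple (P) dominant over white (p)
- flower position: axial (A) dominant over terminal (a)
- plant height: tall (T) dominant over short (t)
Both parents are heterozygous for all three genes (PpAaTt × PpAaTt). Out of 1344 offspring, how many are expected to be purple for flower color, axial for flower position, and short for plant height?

Trihybrid cross: PpAaTt × PpAaTt
Each trait segregates independently with a 3:1 phenotypic ratio, so each gene contributes 3/4 (dominant) or 1/4 (recessive).
Target: purple (flower color), axial (flower position), short (plant height)
Probability = product of independent per-trait probabilities
= 3/4 × 3/4 × 1/4 = 9/64
Expected count = 9/64 × 1344 = 189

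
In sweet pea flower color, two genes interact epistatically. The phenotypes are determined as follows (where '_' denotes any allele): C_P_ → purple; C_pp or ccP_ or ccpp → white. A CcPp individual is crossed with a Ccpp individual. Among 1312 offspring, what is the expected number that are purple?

Cross: CcPp × Ccpp — consider each gene separately:
C gene: Cc × Cc → 1 CC, 2 Cc, 1 cc → 3 C_ : 1 cc (out of 4)
P gene: Pp × pp → 2 Pp, 2 pp → 2 P_ : 2 pp (out of 4)
Genotype classes (out of 4 × 4 = 16): C_P_ = 3×2 = 6; C_pp = 3×2 = 6; ccP_ = 1×2 = 2; ccpp = 1×2 = 2
Apply the phenotype rules: C_P_ (6) → purple; C_pp (6) + ccP_ (2) + ccpp (2) → white
Phenotype counts (out of 16): 6 purple, 10 white
purple: 6 out of 16 → fraction 3/8
Expected count = 3/8 × 1312 = 492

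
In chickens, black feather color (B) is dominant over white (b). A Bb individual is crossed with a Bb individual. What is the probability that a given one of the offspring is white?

Punnett square for Bb × Bb:
Offspring genotypes: 1 BB, 2 Bb, 1 bb
black: 3, white: 1
white: 1 out of 4
Probability: 1/4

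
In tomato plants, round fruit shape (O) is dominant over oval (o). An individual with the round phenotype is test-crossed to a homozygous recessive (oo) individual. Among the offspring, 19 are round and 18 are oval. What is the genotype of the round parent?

Test cross: ? × oo
Offspring: 19 round, 18 oval — approximately 1:1.
A 1:1 ratio in a test cross indicates the unknown parent is heterozygous (Oo).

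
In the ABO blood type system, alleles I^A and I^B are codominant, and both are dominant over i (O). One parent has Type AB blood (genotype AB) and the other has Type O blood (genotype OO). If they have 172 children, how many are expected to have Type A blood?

Cross: AB × OO
Possible offspring genotypes: 2 AO, 2 BO
Blood type counts: 2 Type A, 2 Type B
Probability of Type A: 2/4 = 1/2
Expected count = 1/2 × 172 = 86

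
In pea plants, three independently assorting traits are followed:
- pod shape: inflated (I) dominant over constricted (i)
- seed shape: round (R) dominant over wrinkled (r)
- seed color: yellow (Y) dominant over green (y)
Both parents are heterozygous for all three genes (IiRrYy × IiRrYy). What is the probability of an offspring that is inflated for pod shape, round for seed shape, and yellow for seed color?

Trihybrid cross: IiRrYy × IiRrYy
Each trait segregates independently with a 3:1 phenotypic ratio, so each gene contributes 3/4 (dominant) or 1/4 (recessive).
Target: inflated (pod shape), round (seed shape), yellow (seed color)
Probability = product of independent per-trait probabilities
= 3/4 × 3/4 × 3/4 = 27/64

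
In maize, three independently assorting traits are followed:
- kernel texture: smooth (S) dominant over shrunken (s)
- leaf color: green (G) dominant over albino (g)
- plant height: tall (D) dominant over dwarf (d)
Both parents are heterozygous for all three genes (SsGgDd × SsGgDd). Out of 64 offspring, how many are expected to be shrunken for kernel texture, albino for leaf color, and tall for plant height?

Trihybrid cross: SsGgDd × SsGgDd
Each trait segregates independently with a 3:1 phenotypic ratio, so each gene contributes 3/4 (dominant) or 1/4 (recessive).
Target: shrunken (kernel texture), albino (leaf color), tall (plant height)
Probability = product of independent per-trait probabilities
= 1/4 × 1/4 × 3/4 = 3/64
Expected count = 3/64 × 64 = 3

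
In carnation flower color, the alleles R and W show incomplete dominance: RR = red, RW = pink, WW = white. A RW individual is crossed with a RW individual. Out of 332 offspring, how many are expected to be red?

Punnett square for RW × RW:
Offspring genotypes: 1 RR, 2 RW, 1 WW
Phenotype counts: 1 red, 2 pink, 1 white
red: 1 out of 4 → fraction 1/4
Expected count = 1/4 × 332 = 83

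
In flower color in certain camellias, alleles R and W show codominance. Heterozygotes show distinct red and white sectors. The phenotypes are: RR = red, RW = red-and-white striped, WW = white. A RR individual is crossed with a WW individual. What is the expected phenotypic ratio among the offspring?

Punnett square for RR × WW:
Offspring genotypes: 4 RW
Phenotype counts: 4 red-and-white striped
Ratio: all red-and-white striped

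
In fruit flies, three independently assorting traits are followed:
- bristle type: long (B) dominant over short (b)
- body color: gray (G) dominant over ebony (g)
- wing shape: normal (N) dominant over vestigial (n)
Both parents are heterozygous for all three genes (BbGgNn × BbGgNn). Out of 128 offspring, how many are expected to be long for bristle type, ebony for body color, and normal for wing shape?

Trihybrid cross: BbGgNn × BbGgNn
Each trait segregates independently with a 3:1 phenotypic ratio, so each gene contributes 3/4 (dominant) or 1/4 (recessive).
Target: long (bristle type), ebony (body color), normal (wing shape)
Probability = product of independent per-trait probabilities
= 3/4 × 1/4 × 3/4 = 9/64
Expected count = 9/64 × 128 = 18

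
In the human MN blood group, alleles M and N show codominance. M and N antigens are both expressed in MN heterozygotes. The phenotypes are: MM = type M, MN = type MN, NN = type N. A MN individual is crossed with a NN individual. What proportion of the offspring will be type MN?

Punnett square for MN × NN:
Offspring genotypes: 2 MN, 2 NN
Phenotype counts: 2 type MN, 2 type N
type MN: 2 out of 4
Probability: 2/4 = 1/2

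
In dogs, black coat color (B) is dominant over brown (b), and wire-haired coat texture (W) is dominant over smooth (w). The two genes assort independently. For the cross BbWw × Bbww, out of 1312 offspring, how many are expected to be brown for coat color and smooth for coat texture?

Dihybrid cross BbWw × Bbww — consider each gene separately:
coat color: Bb × Bb → 1 BB, 2 Bb, 1 bb → 3 B_ : 1 bb (out of 4)
coat texture: Ww × ww → 2 Ww, 2 ww → 2 W_ : 2 ww (out of 4)
Looking for: brown (bb) and smooth (ww)
P(brown) = 1/4, P(smooth) = 2/4
P(both) = 1/4 × 2/4 = 2/16 = 1/8
Expected count = 1/8 × 1312 = 164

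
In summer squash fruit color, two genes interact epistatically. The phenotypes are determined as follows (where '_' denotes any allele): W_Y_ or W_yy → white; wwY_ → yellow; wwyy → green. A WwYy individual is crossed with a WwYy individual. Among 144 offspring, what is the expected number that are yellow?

Cross: WwYy × WwYy — consider each gene separately:
W gene: Ww × Ww → 1 WW, 2 Ww, 1 ww → 3 W_ : 1 ww (out of 4)
Y gene: Yy × Yy → 1 YY, 2 Yy, 1 yy → 3 Y_ : 1 yy (out of 4)
Genotype classes (out of 4 × 4 = 16): W_Y_ = 3×3 = 9; W_yy = 3×1 = 3; wwY_ = 1×3 = 3; wwyy = 1×1 = 1
Apply the phenotype rules: W_Y_ (9) + W_yy (3) → white; wwY_ (3) → yellow; wwyy (1) → green
Phenotype counts (out of 16): 12 white, 3 yellow, 1 green
yellow: 3 out of 16 → fraction 3/16
Expected count = 3/16 × 144 = 27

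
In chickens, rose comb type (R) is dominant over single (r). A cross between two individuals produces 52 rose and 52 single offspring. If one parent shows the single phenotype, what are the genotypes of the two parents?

Observed offspring: 52 rose, 52 single
The observed ratio simplifies to 1:1. One parent shows single, so its genotype must be rr. A 1:1 offspring split requires the other parent to be heterozygous (Rr).
Parent genotypes: rr × Rr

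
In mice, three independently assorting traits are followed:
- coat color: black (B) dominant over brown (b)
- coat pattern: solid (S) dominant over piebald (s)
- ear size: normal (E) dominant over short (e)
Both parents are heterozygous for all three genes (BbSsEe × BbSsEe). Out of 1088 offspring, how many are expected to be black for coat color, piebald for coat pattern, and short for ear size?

Trihybrid cross: BbSsEe × BbSsEe
Each trait segregates independently with a 3:1 phenotypic ratio, so each gene contributes 3/4 (dominant) or 1/4 (recessive).
Target: black (coat color), piebald (coat pattern), short (ear size)
Probability = product of independent per-trait probabilities
= 3/4 × 1/4 × 1/4 = 3/64
Expected count = 3/64 × 1088 = 51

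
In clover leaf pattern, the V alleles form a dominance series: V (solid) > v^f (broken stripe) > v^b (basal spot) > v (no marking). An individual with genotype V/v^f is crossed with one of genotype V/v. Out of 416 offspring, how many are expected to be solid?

Cross: V/v^f × V/v
Allele dominance: V > v^f > v^b > v
Offspring genotypes: 1 V/V, 1 V/v, 1 V/v^f, 1 v^f/v
Phenotype counts: 3 solid, 1 broken stripe
solid: 3 out of 4 → fraction 3/4
Expected count = 3/4 × 416 = 312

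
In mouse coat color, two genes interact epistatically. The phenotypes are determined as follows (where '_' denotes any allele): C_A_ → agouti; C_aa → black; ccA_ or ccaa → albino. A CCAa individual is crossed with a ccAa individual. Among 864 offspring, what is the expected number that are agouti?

Cross: CCAa × ccAa — consider each gene separately:
C gene: CC × cc → 4 Cc → 4 C_ (out of 4)
A gene: Aa × Aa → 1 AA, 2 Aa, 1 aa → 3 A_ : 1 aa (out of 4)
Genotype classes (out of 4 × 4 = 16): C_A_ = 4×3 = 12; C_aa = 4×1 = 4
Apply the phenotype rules: C_A_ (12) → agouti; C_aa (4) → black
Phenotype counts (out of 16): 12 agouti, 4 black
agouti: 12 out of 16 → fraction 3/4
Expected count = 3/4 × 864 = 648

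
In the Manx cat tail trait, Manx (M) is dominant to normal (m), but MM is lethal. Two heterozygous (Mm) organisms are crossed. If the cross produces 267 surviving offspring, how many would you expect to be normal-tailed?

Cross: Mm × Mm
Punnett square offspring (before lethality): 1 MM, 2 Mm, 1 mm
The MM genotype is lethal (embryos die); surviving offspring: 2 Mm, 1 mm
normal-tailed: 1 out of 3 → fraction 1/3
Expected count = 1/3 × 267 = 89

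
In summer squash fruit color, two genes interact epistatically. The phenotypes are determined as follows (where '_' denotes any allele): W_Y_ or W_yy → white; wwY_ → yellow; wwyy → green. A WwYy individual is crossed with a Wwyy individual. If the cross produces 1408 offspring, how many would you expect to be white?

Cross: WwYy × Wwyy — consider each gene separately:
W gene: Ww × Ww → 1 WW, 2 Ww, 1 ww → 3 W_ : 1 ww (out of 4)
Y gene: Yy × yy → 2 Yy, 2 yy → 2 Y_ : 2 yy (out of 4)
Genotype classes (out of 4 × 4 = 16): W_Y_ = 3×2 = 6; W_yy = 3×2 = 6; wwY_ = 1×2 = 2; wwyy = 1×2 = 2
Apply the phenotype rules: W_Y_ (6) + W_yy (6) → white; wwY_ (2) → yellow; wwyy (2) → green
Phenotype counts (out of 16): 12 white, 2 yellow, 2 green
white: 12 out of 16 → fraction 3/4
Expected count = 3/4 × 1408 = 1056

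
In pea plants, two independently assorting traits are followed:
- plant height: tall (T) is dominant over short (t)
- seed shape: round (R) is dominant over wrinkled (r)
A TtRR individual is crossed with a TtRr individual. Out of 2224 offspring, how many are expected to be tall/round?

Dihybrid cross TtRR × TtRr — consider each gene separately:
plant height: Tt × Tt → 1 TT, 2 Tt, 1 tt → 3 T_ : 1 tt (out of 4)
seed shape: RR × Rr → 2 RR, 2 Rr → 4 R_ (out of 4)
Combine (counts out of 4 × 4 = 16): tall/round (T_R_) = 3×4 = 12; short/round (ttR_) = 1×4 = 4
Phenotype counts (out of 16): 12 tall/round, 4 short/round
tall/round: 12 out of 16 → fraction 3/4
Expected count = 3/4 × 2224 = 1668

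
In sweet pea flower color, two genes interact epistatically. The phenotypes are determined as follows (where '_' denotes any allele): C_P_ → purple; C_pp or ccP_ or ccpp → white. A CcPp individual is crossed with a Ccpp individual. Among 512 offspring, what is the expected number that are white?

Cross: CcPp × Ccpp — consider each gene separately:
C gene: Cc × Cc → 1 CC, 2 Cc, 1 cc → 3 C_ : 1 cc (out of 4)
P gene: Pp × pp → 2 Pp, 2 pp → 2 P_ : 2 pp (out of 4)
Genotype classes (out of 4 × 4 = 16): C_P_ = 3×2 = 6; C_pp = 3×2 = 6; ccP_ = 1×2 = 2; ccpp = 1×2 = 2
Apply the phenotype rules: C_P_ (6) → purple; C_pp (6) + ccP_ (2) + ccpp (2) → white
Phenotype counts (out of 16): 6 purple, 10 white
white: 10 out of 16 → fraction 5/8
Expected count = 5/8 × 512 = 320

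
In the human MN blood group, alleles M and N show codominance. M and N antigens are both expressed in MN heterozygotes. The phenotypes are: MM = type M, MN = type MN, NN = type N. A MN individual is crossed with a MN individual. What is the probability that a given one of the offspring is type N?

Punnett square for MN × MN:
Offspring genotypes: 1 MM, 2 MN, 1 NN
Phenotype counts: 1 type M, 2 type MN, 1 type N
type N: 1 out of 4
Probability: 1/4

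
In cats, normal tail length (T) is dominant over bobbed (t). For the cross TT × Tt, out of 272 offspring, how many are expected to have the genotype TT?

Punnett square for TT × Tt:
Offspring genotypes: 2 TT, 2 Tt
Total offspring: 4
Count with target: 2
Probability: 2/4 = 1/2
Expected count = 1/2 × 272 = 136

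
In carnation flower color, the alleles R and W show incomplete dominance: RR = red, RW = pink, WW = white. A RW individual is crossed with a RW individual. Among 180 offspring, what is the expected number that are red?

Punnett square for RW × RW:
Offspring genotypes: 1 RR, 2 RW, 1 WW
Phenotype counts: 1 red, 2 pink, 1 white
red: 1 out of 4 → fraction 1/4
Expected count = 1/4 × 180 = 45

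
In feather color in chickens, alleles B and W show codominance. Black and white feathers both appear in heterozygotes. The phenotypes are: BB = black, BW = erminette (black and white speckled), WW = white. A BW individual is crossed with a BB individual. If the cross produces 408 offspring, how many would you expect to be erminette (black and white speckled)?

Punnett square for BW × BB:
Offspring genotypes: 2 BB, 2 BW
Phenotype counts: 2 black, 2 erminette (black and white speckled)
erminette (black and white speckled): 2 out of 4 → fraction 1/2
Expected count = 1/2 × 408 = 204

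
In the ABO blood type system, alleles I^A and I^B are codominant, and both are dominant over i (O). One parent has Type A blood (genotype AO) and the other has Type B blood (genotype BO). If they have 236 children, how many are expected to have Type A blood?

Cross: AO × BO
Possible offspring genotypes: 1 AB, 1 AO, 1 BO, 1 OO
Blood type counts: 1 Type AB, 1 Type A, 1 Type B, 1 Type O
Probability of Type A: 1/4
Expected count = 1/4 × 236 = 59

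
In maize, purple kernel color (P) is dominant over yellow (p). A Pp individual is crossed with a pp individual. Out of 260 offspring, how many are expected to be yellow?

Punnett square for Pp × pp:
Offspring genotypes: 2 Pp, 2 pp
purple: 2, yellow: 2
yellow: 2 out of 4 → fraction 1/2
Expected count = 1/2 × 260 = 130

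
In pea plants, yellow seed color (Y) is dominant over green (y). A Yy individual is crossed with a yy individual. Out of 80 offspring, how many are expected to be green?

Punnett square for Yy × yy:
Offspring genotypes: 2 Yy, 2 yy
yellow: 2, green: 2
green: 2 out of 4 → fraction 1/2
Expected count = 1/2 × 80 = 40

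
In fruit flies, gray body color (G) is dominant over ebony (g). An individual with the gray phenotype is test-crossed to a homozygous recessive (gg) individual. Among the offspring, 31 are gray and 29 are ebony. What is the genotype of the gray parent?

Test cross: ? × gg
Offspring: 31 gray, 29 ebony — approximately 1:1.
A 1:1 ratio in a test cross indicates the unknown parent is heterozygous (Gg).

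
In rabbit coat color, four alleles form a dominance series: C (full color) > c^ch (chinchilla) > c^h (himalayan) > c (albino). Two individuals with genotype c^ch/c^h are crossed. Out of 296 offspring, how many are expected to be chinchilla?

Cross: c^ch/c^h × c^ch/c^h
Allele dominance: C > c^ch > c^h > c
Offspring genotypes: 1 c^ch/c^ch, 2 c^ch/c^h, 1 c^h/c^h
Phenotype counts: 3 chinchilla, 1 himalayan
chinchilla: 3 out of 4 → fraction 3/4
Expected count = 3/4 × 296 = 222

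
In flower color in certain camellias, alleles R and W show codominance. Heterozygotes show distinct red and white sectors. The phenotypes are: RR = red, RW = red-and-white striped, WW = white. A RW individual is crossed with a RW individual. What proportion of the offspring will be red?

Punnett square for RW × RW:
Offspring genotypes: 1 RR, 2 RW, 1 WW
Phenotype counts: 1 red, 2 red-and-white striped, 1 white
red: 1 out of 4
Probability: 1/4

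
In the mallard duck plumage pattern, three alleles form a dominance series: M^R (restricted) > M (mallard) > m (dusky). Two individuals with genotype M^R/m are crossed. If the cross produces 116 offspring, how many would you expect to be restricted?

Cross: M^R/m × M^R/m
Allele dominance: M^R > M > m
Offspring genotypes: 1 M^R/M^R, 2 M^R/m, 1 m/m
Phenotype counts: 3 restricted, 1 dusky
restricted: 3 out of 4 → fraction 3/4
Expected count = 3/4 × 116 = 87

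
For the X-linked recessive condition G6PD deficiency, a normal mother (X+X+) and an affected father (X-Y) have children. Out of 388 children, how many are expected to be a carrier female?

Cross: X+X+ × X-Y
Offspring: 2 X+X-, 2 X+Y
Probability of a carrier female: 2/4 = 1/2
Expected count = 1/2 × 388 = 194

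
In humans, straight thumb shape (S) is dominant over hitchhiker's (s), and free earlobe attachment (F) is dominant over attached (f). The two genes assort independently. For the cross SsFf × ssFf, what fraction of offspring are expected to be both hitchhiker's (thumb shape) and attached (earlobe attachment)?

Dihybrid cross SsFf × ssFf — consider each gene separately:
thumb shape: Ss × ss → 2 Ss, 2 ss → 2 S_ : 2 ss (out of 4)
earlobe attachment: Ff × Ff → 1 FF, 2 Ff, 1 ff → 3 F_ : 1 ff (out of 4)
Looking for: hitchhiker's (ss) and attached (ff)
P(hitchhiker's) = 2/4, P(attached) = 1/4
P(both) = 2/4 × 1/4 = 2/16 = 1/8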